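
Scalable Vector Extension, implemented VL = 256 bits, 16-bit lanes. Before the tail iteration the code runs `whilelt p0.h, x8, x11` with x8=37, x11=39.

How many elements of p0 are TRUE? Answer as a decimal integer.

256-bit reg / 16-bit elem → 16 lanes
whilelt: lane j active iff 37+j < 39 → j < 2 → 2 active

vl = 2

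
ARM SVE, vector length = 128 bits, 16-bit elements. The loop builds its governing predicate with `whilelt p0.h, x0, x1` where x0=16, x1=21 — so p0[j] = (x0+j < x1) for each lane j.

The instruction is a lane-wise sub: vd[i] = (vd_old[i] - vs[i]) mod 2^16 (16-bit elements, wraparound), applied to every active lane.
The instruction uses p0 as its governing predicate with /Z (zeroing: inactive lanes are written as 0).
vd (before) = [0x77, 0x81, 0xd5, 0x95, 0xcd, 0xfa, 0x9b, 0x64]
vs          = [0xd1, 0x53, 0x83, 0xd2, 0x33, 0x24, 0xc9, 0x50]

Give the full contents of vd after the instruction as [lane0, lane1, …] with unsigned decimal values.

lane count: 128 div 16 = 8
whilelt: lane j active iff 16+j < 21 → j < 5 → 5 active
lane  0: sub(0x77,0xd1) ⇒ 0xffa6
lane  1: sub(0x81,0x53) ⇒ 0x2e
lane  2: sub(0xd5,0x83) ⇒ 0x52
lane  3: sub(0x95,0xd2) ⇒ 0xffc3
lane  4: sub(0xcd,0x33) ⇒ 0x9a
lane  5: tail/zero ⇒ 0x00
lane  6: tail/zero ⇒ 0x00
lane  7: tail/zero ⇒ 0x00

vd = [65446, 46, 82, 65475, 154, 0, 0, 0]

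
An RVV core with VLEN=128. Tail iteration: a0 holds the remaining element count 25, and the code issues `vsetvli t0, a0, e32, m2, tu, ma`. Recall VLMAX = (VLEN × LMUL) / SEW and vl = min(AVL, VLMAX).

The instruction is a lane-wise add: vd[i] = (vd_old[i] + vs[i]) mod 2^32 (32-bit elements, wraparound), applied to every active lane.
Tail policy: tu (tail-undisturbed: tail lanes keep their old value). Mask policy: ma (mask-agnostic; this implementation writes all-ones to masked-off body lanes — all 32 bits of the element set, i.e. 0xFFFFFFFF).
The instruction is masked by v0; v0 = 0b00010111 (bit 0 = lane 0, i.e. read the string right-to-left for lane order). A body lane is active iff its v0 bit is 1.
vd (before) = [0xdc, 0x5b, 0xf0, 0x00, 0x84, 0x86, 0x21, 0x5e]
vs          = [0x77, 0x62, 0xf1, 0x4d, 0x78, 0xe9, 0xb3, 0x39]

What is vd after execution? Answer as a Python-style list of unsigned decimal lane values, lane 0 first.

vd = [339, 189, 481, 4294967295, 252, 4294967295, 4294967295, 4294967295]

lanes per group: 128·2/32 = 8
AVL=25 > VLMAX=8, so vl = 8
vd[0] add(0xdc,0x77) -> 0x153
vd[1] add(0x5b,0x62) -> 0xbd
vd[2] add(0xf0,0xf1) -> 0x1e1
vd[3] mask-off/ones -> 0xffffffff
vd[4] add(0x84,0x78) -> 0xfc
vd[5] mask-off/ones -> 0xffffffff
vd[6] mask-off/ones -> 0xffffffff
vd[7] mask-off/ones -> 0xffffffff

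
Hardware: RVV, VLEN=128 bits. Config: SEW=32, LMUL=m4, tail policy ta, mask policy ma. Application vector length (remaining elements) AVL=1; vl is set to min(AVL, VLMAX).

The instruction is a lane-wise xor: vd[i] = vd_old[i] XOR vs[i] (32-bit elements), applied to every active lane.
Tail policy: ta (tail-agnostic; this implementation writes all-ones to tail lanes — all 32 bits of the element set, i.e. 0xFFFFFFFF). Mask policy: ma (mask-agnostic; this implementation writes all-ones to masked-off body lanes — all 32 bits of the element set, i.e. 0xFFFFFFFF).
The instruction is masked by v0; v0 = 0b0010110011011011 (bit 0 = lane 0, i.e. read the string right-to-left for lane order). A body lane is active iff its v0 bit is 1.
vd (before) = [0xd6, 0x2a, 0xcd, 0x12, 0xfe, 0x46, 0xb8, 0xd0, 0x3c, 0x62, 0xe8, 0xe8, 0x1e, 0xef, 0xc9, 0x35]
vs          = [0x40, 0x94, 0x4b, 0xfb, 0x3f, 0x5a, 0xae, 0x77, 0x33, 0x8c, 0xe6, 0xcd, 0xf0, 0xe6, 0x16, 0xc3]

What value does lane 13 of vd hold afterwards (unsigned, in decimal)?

VLMAX = VLEN×LMUL/SEW = 128×4/32 = 16
AVL=1 ≤ VLMAX=16, so vl = 1
lane  0: xor(0xd6,0x40) ⇒ 0x96
lane  1: tail/ones ⇒ 0xffffffff
lane  2: tail/ones ⇒ 0xffffffff
lane  3: tail/ones ⇒ 0xffffffff
lane  4: tail/ones ⇒ 0xffffffff
lane  5: tail/ones ⇒ 0xffffffff
lane  6: tail/ones ⇒ 0xffffffff
lane  7: tail/ones ⇒ 0xffffffff
lane  8: tail/ones ⇒ 0xffffffff
lane  9: tail/ones ⇒ 0xffffffff
lane 10: tail/ones ⇒ 0xffffffff
lane 11: tail/ones ⇒ 0xffffffff
lane 12: tail/ones ⇒ 0xffffffff
lane 13: tail/ones ⇒ 0xffffffff
lane 14: tail/ones ⇒ 0xffffffff
lane 15: tail/ones ⇒ 0xffffffff

vd[13] = 4294967295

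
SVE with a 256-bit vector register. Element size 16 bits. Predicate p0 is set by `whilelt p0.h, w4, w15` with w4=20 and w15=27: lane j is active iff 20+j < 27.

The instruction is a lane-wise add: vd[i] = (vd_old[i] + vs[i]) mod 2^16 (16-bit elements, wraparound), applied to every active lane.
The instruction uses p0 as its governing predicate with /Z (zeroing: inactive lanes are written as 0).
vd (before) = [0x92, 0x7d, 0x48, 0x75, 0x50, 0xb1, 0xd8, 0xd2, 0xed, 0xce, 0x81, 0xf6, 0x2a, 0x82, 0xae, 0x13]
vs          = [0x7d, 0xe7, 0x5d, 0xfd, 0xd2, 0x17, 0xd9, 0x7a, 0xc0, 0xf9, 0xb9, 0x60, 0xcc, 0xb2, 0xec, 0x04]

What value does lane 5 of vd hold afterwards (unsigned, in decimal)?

vd[5] = 200

lane count: 256 div 16 = 16
p0[j] = (20+j < 27); true for j=0..6 → 7 lanes set
[0] add(0x92,0x7d) = 0x10f
[1] add(0x7d,0xe7) = 0x164
[2] add(0x48,0x5d) = 0xa5
[3] add(0x75,0xfd) = 0x172
[4] add(0x50,0xd2) = 0x122
[5] add(0xb1,0x17) = 0xc8
[6] add(0xd8,0xd9) = 0x1b1
[7] tail/zero = 0x00
[8] tail/zero = 0x00
[9] tail/zero = 0x00
[10] tail/zero = 0x00
[11] tail/zero = 0x00
[12] tail/zero = 0x00
[13] tail/zero = 0x00
[14] tail/zero = 0x00
[15] tail/zero = 0x00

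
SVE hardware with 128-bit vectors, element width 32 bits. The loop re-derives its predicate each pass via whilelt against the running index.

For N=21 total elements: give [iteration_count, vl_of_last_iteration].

lane count: 128 div 32 = 4
iterations = ceil(21/4) = 6; final-pass vl = 1

[iterations, last_vl] = [6, 1]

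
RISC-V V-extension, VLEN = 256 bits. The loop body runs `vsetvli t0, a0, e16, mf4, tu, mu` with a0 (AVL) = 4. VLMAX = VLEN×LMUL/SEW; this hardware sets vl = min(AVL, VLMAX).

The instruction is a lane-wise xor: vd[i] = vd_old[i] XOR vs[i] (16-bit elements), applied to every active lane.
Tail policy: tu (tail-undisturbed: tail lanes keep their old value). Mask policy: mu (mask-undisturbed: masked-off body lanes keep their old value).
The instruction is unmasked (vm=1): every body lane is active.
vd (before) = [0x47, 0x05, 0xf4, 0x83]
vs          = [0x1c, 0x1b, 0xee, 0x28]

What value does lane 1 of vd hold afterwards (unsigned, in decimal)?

vd[1] = 30

VLMAX = VLEN×LMUL/SEW = 256×1/4/16 = 4
vl = min(AVL, VLMAX) = min(4, 4) = 4
lane  0: xor(0x47,0x1c) ⇒ 0x5b
lane  1: xor(0x05,0x1b) ⇒ 0x1e
lane  2: xor(0xf4,0xee) ⇒ 0x1a
lane  3: xor(0x83,0x28) ⇒ 0xab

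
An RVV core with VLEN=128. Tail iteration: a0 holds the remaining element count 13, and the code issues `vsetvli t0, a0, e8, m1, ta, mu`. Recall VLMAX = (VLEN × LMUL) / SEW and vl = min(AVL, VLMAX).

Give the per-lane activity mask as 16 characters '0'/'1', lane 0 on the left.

predicate = 1111111111111000

lanes per group: 128·1/8 = 16
AVL=13 ≤ VLMAX=16, so vl = 13
bits (lane 0 leftmost): 1111111111111000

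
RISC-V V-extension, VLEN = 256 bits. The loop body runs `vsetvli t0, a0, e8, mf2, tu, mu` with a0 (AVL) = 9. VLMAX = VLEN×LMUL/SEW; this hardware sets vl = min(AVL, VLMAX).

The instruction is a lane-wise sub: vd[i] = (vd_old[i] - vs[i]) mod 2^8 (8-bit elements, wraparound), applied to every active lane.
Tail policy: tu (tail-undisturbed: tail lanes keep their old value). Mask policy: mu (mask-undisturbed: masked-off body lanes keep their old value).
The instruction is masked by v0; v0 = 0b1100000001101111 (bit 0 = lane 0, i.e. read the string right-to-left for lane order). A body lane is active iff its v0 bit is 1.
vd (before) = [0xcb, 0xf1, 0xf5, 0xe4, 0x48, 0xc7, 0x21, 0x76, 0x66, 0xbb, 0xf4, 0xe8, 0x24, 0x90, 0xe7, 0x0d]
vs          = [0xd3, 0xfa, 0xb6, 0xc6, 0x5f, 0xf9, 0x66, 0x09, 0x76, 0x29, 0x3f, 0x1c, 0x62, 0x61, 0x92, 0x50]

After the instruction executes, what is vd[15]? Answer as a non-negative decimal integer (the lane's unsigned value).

VLMAX = VLEN×LMUL/SEW = 256×1/2/8 = 16
vl ← min(9, 16) = 9
  i=0: sub(0xcb,0xd3) → 248
  i=1: sub(0xf1,0xfa) → 247
  i=2: sub(0xf5,0xb6) → 63
  i=3: sub(0xe4,0xc6) → 30
  i=4: mask-off/keep → 72
  i=5: sub(0xc7,0xf9) → 206
  i=6: sub(0x21,0x66) → 187
  i=7: mask-off/keep → 118
  i=8: mask-off/keep → 102
  i=9: tail/keep → 187
  i=10: tail/keep → 244
  i=11: tail/keep → 232
  i=12: tail/keep → 36
  i=13: tail/keep → 144
  i=14: tail/keep → 231
  i=15: tail/keep → 13

vd[15] = 13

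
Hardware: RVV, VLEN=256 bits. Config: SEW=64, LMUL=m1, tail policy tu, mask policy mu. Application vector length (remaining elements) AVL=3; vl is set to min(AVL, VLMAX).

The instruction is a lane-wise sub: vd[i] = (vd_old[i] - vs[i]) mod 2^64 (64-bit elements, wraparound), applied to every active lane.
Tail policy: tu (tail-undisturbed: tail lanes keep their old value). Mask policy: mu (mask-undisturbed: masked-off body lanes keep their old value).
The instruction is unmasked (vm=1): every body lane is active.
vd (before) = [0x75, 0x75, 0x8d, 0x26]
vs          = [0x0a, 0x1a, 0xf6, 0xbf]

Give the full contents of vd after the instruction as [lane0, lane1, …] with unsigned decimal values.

VLMAX = (256 × 1) / 64 = 4 lanes
vl ← min(3, 4) = 3
  i=0: sub(0x75,0x0a) → 107
  i=1: sub(0x75,0x1a) → 91
  i=2: sub(0x8d,0xf6) → 18446744073709551511
  i=3: tail/keep → 38

vd = [107, 91, 18446744073709551511, 38]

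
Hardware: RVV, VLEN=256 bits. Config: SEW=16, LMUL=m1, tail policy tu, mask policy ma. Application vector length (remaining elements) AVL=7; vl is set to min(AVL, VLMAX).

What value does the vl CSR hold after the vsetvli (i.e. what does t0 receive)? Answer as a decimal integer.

lanes per group: 256·1/16 = 16
vl = min(AVL, VLMAX) = min(7, 16) = 7

vl = 7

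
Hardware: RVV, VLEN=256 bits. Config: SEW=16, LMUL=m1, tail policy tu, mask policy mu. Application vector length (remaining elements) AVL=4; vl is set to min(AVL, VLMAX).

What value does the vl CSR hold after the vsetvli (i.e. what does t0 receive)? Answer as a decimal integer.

vl = 4

VLMAX = (256 × 1) / 16 = 16 lanes
vl = min(AVL, VLMAX) = min(4, 16) = 4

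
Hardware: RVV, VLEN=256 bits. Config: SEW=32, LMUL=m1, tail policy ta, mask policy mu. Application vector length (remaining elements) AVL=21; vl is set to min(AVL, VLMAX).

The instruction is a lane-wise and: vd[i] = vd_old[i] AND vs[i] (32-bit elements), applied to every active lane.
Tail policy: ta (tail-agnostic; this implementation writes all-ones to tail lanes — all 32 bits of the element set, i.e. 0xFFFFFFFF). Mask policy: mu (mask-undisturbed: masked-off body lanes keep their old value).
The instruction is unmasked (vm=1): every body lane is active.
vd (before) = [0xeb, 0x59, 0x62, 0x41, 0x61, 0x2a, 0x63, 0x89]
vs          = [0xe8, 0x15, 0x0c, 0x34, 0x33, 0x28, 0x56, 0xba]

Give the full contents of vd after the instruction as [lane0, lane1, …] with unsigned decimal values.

lanes per group: 256·1/32 = 8
AVL=21 > VLMAX=8, so vl = 8
vd[0] and(0xeb,0xe8) -> 0xe8
vd[1] and(0x59,0x15) -> 0x11
vd[2] and(0x62,0x0c) -> 0x00
vd[3] and(0x41,0x34) -> 0x00
vd[4] and(0x61,0x33) -> 0x21
vd[5] and(0x2a,0x28) -> 0x28
vd[6] and(0x63,0x56) -> 0x42
vd[7] and(0x89,0xba) -> 0x88

vd = [232, 17, 0, 0, 33, 40, 66, 136]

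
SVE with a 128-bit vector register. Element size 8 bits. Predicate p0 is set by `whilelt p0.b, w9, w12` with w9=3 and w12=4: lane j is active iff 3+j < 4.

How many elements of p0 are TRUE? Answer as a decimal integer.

vl = 1

lane count: 128 div 8 = 16
p0[j] = (3+j < 4); true for j=0..0 → 1 lanes set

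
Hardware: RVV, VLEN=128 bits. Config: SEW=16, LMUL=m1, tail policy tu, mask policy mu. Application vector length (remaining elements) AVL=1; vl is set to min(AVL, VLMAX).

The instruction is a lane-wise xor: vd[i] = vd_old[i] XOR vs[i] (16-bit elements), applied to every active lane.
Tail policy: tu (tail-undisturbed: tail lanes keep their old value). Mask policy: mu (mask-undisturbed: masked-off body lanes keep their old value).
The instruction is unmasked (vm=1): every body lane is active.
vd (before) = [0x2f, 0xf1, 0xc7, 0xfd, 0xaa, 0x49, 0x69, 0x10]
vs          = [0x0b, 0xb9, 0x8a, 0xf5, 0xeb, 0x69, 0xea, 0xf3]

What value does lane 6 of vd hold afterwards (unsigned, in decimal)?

VLMAX = VLEN×LMUL/SEW = 128×1/16 = 8
AVL=1 ≤ VLMAX=8, so vl = 1
  i=0: xor(0x2f,0x0b) → 36
  i=1: tail/keep → 241
  i=2: tail/keep → 199
  i=3: tail/keep → 253
  i=4: tail/keep → 170
  i=5: tail/keep → 73
  i=6: tail/keep → 105
  i=7: tail/keep → 16

vd[6] = 105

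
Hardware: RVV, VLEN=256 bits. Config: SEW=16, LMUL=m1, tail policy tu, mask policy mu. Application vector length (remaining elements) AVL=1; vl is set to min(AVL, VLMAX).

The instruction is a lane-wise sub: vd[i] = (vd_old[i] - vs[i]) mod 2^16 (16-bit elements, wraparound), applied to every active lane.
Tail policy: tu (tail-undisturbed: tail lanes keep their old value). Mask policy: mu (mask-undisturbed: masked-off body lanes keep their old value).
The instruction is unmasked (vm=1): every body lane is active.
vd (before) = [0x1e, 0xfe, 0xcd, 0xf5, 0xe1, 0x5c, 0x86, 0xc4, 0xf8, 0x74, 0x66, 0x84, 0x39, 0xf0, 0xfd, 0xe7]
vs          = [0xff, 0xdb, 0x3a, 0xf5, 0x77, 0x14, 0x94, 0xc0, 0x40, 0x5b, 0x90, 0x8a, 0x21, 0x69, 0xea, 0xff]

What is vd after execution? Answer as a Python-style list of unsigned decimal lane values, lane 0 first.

vd = [65311, 254, 205, 245, 225, 92, 134, 196, 248, 116, 102, 132, 57, 240, 253, 231]

VLMAX = (256 × 1) / 16 = 16 lanes
AVL=1 ≤ VLMAX=16, so vl = 1
[0] sub(0x1e,0xff) = 0xff1f
[1] tail/keep = 0xfe
[2] tail/keep = 0xcd
[3] tail/keep = 0xf5
[4] tail/keep = 0xe1
[5] tail/keep = 0x5c
[6] tail/keep = 0x86
[7] tail/keep = 0xc4
[8] tail/keep = 0xf8
[9] tail/keep = 0x74
[10] tail/keep = 0x66
[11] tail/keep = 0x84
[12] tail/keep = 0x39
[13] tail/keep = 0xf0
[14] tail/keep = 0xfd
[15] tail/keep = 0xe7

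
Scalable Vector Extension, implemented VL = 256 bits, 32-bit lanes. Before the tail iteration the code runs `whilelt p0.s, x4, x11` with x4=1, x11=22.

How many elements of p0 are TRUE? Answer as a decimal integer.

vl = 8

256-bit reg / 32-bit elem → 8 lanes
whilelt: lane j active iff 1+j < 22 → j < 21 → 8 active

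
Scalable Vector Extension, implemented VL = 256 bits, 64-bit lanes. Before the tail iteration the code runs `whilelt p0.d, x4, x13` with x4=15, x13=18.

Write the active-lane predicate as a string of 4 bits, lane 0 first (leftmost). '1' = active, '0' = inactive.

predicate = 1110

lane count: 256 div 64 = 4
whilelt: lane j active iff 15+j < 18 → j < 3 → 3 active
bits (lane 0 leftmost): 1110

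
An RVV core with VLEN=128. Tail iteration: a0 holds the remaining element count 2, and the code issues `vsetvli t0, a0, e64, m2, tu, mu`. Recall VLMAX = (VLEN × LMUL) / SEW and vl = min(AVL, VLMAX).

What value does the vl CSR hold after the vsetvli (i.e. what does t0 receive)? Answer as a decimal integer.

vl = 2

lanes per group: 128·2/64 = 4
AVL=2 ≤ VLMAX=4, so vl = 2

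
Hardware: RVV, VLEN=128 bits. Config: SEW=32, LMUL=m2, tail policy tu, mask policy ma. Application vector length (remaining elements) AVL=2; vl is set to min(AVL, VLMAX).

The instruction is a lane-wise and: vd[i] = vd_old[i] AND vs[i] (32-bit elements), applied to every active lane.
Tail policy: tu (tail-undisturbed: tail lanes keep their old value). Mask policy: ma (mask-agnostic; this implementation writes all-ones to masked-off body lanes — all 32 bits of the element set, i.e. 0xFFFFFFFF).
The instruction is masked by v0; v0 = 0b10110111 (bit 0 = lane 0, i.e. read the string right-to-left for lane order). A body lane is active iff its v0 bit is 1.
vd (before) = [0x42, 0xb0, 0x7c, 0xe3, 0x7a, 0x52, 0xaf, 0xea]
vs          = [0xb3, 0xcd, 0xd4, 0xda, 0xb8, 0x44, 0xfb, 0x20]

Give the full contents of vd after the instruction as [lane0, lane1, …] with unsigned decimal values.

VLMAX = VLEN×LMUL/SEW = 128×2/32 = 8
vl ← min(2, 8) = 2
lane  0: and(0x42,0xb3) ⇒ 0x02
lane  1: and(0xb0,0xcd) ⇒ 0x80
lane  2: tail/keep ⇒ 0x7c
lane  3: tail/keep ⇒ 0xe3
lane  4: tail/keep ⇒ 0x7a
lane  5: tail/keep ⇒ 0x52
lane  6: tail/keep ⇒ 0xaf
lane  7: tail/keep ⇒ 0xea

vd = [2, 128, 124, 227, 122, 82, 175, 234]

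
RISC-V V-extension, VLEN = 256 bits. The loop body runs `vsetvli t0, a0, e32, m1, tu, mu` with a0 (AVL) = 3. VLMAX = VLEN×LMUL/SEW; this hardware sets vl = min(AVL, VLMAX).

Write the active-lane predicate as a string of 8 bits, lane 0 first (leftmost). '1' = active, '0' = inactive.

predicate = 11100000

lanes per group: 256·1/32 = 8
AVL=3 ≤ VLMAX=8, so vl = 3
bits (lane 0 leftmost): 11100000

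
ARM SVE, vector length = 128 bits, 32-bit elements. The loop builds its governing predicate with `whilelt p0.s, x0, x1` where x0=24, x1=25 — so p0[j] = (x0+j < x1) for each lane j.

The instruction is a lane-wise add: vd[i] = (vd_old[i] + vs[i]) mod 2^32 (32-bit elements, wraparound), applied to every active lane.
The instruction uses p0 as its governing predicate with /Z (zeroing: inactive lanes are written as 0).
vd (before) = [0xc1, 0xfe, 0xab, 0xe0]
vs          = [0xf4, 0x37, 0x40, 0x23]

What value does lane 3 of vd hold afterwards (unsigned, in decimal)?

register lanes = 128/32 = 4
active while 24+j < 25, i.e. j ∈ [0,1) capped at 4 ⇒ 1
lane  0: add(0xc1,0xf4) ⇒ 0x1b5
lane  1: tail/zero ⇒ 0x00
lane  2: tail/zero ⇒ 0x00
lane  3: tail/zero ⇒ 0x00

vd[3] = 0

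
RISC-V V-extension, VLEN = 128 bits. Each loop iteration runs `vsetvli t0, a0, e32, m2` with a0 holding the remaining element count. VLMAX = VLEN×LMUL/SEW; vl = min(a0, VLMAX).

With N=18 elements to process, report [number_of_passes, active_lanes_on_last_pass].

VLMAX = VLEN×LMUL/SEW = 128×2/32 = 8
iterations = ceil(18/8) = 3; final-pass vl = 2

[iterations, last_vl] = [3, 2]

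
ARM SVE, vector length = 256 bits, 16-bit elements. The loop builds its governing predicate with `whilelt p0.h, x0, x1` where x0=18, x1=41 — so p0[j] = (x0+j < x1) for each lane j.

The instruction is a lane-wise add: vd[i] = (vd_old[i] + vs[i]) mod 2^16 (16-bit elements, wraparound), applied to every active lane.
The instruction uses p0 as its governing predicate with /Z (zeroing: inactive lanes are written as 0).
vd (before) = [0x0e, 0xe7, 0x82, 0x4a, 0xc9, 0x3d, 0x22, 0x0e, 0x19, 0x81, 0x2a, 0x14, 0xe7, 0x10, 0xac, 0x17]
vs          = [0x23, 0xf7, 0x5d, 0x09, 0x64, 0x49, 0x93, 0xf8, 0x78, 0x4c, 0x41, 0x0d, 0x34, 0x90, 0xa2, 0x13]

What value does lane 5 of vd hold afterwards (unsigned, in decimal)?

lane count: 256 div 16 = 16
whilelt: lane j active iff 18+j < 41 → j < 23 → 16 active
lane  0: add(0x0e,0x23) ⇒ 0x31
lane  1: add(0xe7,0xf7) ⇒ 0x1de
lane  2: add(0x82,0x5d) ⇒ 0xdf
lane  3: add(0x4a,0x09) ⇒ 0x53
lane  4: add(0xc9,0x64) ⇒ 0x12d
lane  5: add(0x3d,0x49) ⇒ 0x86
lane  6: add(0x22,0x93) ⇒ 0xb5
lane  7: add(0x0e,0xf8) ⇒ 0x106
lane  8: add(0x19,0x78) ⇒ 0x91
lane  9: add(0x81,0x4c) ⇒ 0xcd
lane 10: add(0x2a,0x41) ⇒ 0x6b
lane 11: add(0x14,0x0d) ⇒ 0x21
lane 12: add(0xe7,0x34) ⇒ 0x11b
lane 13: add(0x10,0x90) ⇒ 0xa0
lane 14: add(0xac,0xa2) ⇒ 0x14e
lane 15: add(0x17,0x13) ⇒ 0x2a

vd[5] = 134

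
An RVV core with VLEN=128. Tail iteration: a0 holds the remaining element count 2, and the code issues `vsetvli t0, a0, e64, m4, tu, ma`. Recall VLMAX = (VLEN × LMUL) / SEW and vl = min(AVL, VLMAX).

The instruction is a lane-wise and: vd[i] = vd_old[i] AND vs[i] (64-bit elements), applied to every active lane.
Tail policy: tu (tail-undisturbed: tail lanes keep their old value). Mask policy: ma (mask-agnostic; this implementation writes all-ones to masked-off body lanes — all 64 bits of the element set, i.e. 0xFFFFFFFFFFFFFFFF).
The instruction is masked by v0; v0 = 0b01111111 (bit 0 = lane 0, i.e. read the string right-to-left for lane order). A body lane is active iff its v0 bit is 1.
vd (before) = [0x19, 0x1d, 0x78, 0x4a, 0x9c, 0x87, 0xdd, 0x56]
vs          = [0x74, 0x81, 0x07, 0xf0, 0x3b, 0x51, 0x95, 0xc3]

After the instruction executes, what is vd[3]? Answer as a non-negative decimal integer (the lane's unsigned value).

VLMAX = VLEN×LMUL/SEW = 128×4/64 = 8
vl ← min(2, 8) = 2
vd[0] and(0x19,0x74) -> 0x10
vd[1] and(0x1d,0x81) -> 0x01
vd[2] tail/keep -> 0x78
vd[3] tail/keep -> 0x4a
vd[4] tail/keep -> 0x9c
vd[5] tail/keep -> 0x87
vd[6] tail/keep -> 0xdd
vd[7] tail/keep -> 0x56

vd[3] = 74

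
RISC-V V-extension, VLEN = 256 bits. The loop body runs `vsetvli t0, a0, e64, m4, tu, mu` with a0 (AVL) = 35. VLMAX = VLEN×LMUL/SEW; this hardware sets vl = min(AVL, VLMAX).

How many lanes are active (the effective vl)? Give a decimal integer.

vl = 16

VLMAX = VLEN×LMUL/SEW = 256×4/64 = 16
AVL=35 > VLMAX=16, so vl = 16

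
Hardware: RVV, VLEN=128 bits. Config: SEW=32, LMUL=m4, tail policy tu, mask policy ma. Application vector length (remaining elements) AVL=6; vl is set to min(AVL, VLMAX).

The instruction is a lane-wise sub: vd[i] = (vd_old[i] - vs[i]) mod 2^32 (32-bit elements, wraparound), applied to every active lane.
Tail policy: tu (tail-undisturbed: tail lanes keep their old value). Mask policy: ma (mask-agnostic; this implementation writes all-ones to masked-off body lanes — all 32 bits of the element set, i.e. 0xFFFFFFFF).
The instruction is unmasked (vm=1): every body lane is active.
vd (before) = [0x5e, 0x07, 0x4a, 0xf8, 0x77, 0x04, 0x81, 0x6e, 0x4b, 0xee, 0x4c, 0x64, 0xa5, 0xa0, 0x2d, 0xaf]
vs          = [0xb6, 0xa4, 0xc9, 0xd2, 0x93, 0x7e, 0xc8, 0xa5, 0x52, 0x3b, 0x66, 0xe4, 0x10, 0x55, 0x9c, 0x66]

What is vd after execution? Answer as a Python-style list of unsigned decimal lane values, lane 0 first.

vd = [4294967208, 4294967139, 4294967169, 38, 4294967268, 4294967174, 129, 110, 75, 238, 76, 100, 165, 160, 45, 175]

VLMAX = VLEN×LMUL/SEW = 128×4/32 = 16
vl = min(AVL, VLMAX) = min(6, 16) = 6
[0] sub(0x5e,0xb6) = 0xffffffa8
[1] sub(0x07,0xa4) = 0xffffff63
[2] sub(0x4a,0xc9) = 0xffffff81
[3] sub(0xf8,0xd2) = 0x26
[4] sub(0x77,0x93) = 0xffffffe4
[5] sub(0x04,0x7e) = 0xffffff86
[6] tail/keep = 0x81
[7] tail/keep = 0x6e
[8] tail/keep = 0x4b
[9] tail/keep = 0xee
[10] tail/keep = 0x4c
[11] tail/keep = 0x64
[12] tail/keep = 0xa5
[13] tail/keep = 0xa0
[14] tail/keep = 0x2d
[15] tail/keep = 0xaf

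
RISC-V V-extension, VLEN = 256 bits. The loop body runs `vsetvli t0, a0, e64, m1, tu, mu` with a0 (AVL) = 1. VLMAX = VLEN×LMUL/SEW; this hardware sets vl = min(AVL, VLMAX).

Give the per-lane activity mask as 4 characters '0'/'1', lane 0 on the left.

VLMAX = VLEN×LMUL/SEW = 256×1/64 = 4
vl = min(AVL, VLMAX) = min(1, 4) = 1
bits (lane 0 leftmost): 1000

predicate = 1000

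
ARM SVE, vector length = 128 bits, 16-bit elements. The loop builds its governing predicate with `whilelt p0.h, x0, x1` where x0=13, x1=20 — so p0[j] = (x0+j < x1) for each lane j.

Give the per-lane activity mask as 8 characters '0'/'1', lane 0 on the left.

predicate = 11111110

128-bit reg / 16-bit elem → 8 lanes
active while 13+j < 20, i.e. j ∈ [0,7) capped at 8 ⇒ 7
bits (lane 0 leftmost): 11111110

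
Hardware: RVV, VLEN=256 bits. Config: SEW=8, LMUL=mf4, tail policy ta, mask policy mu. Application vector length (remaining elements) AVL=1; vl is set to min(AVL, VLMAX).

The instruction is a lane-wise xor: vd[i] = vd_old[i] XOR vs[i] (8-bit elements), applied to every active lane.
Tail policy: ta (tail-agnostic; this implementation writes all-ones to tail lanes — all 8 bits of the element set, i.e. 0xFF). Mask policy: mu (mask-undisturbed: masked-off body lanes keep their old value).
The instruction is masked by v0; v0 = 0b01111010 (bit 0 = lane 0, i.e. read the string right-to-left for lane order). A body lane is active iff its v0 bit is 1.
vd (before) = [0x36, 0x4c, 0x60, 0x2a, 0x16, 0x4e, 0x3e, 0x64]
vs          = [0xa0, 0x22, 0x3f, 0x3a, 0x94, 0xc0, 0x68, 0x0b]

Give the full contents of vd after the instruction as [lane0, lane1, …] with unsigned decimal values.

lanes per group: 256·1/4/8 = 8
vl = min(AVL, VLMAX) = min(1, 8) = 1
[0] mask-off/keep = 0x36
[1] tail/ones = 0xff
[2] tail/ones = 0xff
[3] tail/ones = 0xff
[4] tail/ones = 0xff
[5] tail/ones = 0xff
[6] tail/ones = 0xff
[7] tail/ones = 0xff

vd = [54, 255, 255, 255, 255, 255, 255, 255]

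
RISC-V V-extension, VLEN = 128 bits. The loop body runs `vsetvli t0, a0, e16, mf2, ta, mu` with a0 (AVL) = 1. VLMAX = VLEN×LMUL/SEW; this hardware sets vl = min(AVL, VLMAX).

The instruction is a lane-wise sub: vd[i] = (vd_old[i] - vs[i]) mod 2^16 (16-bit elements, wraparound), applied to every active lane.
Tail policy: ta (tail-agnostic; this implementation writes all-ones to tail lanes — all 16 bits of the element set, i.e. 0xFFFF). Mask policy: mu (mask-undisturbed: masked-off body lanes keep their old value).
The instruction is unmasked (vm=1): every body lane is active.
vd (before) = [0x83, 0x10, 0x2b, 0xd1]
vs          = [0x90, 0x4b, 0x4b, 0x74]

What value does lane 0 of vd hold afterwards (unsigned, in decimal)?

vd[0] = 65523

VLMAX = (128 × 1/2) / 16 = 4 lanes
AVL=1 ≤ VLMAX=4, so vl = 1
[0] sub(0x83,0x90) = 0xfff3
[1] tail/ones = 0xffff
[2] tail/ones = 0xffff
[3] tail/ones = 0xffff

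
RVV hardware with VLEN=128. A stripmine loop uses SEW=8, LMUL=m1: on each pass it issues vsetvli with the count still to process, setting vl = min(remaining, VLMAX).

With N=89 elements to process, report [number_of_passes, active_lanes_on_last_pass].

VLMAX = VLEN×LMUL/SEW = 128×1/8 = 16
iterations = ceil(89/16) = 6; final-pass vl = 9

[iterations, last_vl] = [6, 9]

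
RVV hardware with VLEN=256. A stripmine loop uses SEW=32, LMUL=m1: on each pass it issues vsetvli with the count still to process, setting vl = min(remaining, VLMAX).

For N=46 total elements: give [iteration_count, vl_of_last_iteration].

[iterations, last_vl] = [6, 6]

VLMAX = VLEN×LMUL/SEW = 256×1/32 = 8
N=46: ⌈46/8⌉ = 6 iters; last vl = 46 − 5×8 = 6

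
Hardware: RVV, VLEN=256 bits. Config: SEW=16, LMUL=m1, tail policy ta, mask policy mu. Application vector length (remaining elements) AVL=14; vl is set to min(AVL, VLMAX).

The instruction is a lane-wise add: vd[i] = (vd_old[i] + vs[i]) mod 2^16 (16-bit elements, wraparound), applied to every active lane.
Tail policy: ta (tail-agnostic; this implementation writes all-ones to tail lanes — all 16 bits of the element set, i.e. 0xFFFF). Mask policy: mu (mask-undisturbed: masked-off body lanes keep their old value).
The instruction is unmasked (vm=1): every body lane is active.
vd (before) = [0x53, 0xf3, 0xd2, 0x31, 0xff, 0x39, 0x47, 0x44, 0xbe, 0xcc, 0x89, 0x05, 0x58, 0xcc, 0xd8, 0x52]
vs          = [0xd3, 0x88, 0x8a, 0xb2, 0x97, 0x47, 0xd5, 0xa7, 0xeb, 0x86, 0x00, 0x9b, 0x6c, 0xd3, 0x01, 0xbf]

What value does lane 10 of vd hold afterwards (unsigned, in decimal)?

VLMAX = VLEN×LMUL/SEW = 256×1/16 = 16
vl ← min(14, 16) = 14
vd[0] add(0x53,0xd3) -> 0x126
vd[1] add(0xf3,0x88) -> 0x17b
vd[2] add(0xd2,0x8a) -> 0x15c
vd[3] add(0x31,0xb2) -> 0xe3
vd[4] add(0xff,0x97) -> 0x196
vd[5] add(0x39,0x47) -> 0x80
vd[6] add(0x47,0xd5) -> 0x11c
vd[7] add(0x44,0xa7) -> 0xeb
vd[8] add(0xbe,0xeb) -> 0x1a9
vd[9] add(0xcc,0x86) -> 0x152
vd[10] add(0x89,0x00) -> 0x89
vd[11] add(0x05,0x9b) -> 0xa0
vd[12] add(0x58,0x6c) -> 0xc4
vd[13] add(0xcc,0xd3) -> 0x19f
vd[14] tail/ones -> 0xffff
vd[15] tail/ones -> 0xffff

vd[10] = 137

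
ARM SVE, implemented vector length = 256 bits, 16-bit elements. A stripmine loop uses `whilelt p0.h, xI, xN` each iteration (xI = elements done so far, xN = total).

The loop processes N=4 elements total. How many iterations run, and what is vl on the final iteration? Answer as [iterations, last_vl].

[iterations, last_vl] = [1, 4]

256-bit reg / 16-bit elem → 16 lanes
4 elements at 16/iter → 1 passes, remainder 4 on the last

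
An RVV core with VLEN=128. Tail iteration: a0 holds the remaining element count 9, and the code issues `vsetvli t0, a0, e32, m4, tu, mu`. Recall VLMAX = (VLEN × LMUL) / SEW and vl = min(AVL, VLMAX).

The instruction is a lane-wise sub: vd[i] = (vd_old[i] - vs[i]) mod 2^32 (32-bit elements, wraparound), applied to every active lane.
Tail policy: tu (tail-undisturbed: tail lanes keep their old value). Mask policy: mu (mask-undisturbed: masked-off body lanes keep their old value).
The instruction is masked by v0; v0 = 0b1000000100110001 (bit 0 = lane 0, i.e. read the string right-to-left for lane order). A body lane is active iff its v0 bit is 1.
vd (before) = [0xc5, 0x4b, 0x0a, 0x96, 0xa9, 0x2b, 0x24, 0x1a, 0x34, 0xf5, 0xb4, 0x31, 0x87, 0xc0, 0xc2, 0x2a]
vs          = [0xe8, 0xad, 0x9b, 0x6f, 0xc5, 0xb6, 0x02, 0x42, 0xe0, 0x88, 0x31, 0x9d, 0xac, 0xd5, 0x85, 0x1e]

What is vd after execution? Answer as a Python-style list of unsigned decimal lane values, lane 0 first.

VLMAX = VLEN×LMUL/SEW = 128×4/32 = 16
vl ← min(9, 16) = 9
lane  0: sub(0xc5,0xe8) ⇒ 0xffffffdd
lane  1: mask-off/keep ⇒ 0x4b
lane  2: mask-off/keep ⇒ 0x0a
lane  3: mask-off/keep ⇒ 0x96
lane  4: sub(0xa9,0xc5) ⇒ 0xffffffe4
lane  5: sub(0x2b,0xb6) ⇒ 0xffffff75
lane  6: mask-off/keep ⇒ 0x24
lane  7: mask-off/keep ⇒ 0x1a
lane  8: sub(0x34,0xe0) ⇒ 0xffffff54
lane  9: tail/keep ⇒ 0xf5
lane 10: tail/keep ⇒ 0xb4
lane 11: tail/keep ⇒ 0x31
lane 12: tail/keep ⇒ 0x87
lane 13: tail/keep ⇒ 0xc0
lane 14: tail/keep ⇒ 0xc2
lane 15: tail/keep ⇒ 0x2a

vd = [4294967261, 75, 10, 150, 4294967268, 4294967157, 36, 26, 4294967124, 245, 180, 49, 135, 192, 194, 42]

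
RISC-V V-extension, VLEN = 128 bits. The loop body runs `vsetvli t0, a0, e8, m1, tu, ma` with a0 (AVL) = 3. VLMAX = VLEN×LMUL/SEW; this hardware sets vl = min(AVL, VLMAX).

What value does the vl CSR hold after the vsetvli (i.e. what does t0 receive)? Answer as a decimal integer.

vl = 3

VLMAX = (128 × 1) / 8 = 16 lanes
AVL=3 ≤ VLMAX=16, so vl = 3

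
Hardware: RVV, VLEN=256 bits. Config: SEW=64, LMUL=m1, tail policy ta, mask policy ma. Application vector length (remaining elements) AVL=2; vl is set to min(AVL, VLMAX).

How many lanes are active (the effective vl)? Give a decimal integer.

vl = 2

VLMAX = VLEN×LMUL/SEW = 256×1/64 = 4
vl = min(AVL, VLMAX) = min(2, 4) = 2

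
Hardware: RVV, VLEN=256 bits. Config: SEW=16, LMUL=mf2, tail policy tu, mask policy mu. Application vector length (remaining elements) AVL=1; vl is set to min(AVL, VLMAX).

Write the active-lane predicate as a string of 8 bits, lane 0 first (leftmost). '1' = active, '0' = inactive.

predicate = 10000000

VLMAX = (256 × 1/2) / 16 = 8 lanes
vl ← min(1, 8) = 1
bits (lane 0 leftmost): 10000000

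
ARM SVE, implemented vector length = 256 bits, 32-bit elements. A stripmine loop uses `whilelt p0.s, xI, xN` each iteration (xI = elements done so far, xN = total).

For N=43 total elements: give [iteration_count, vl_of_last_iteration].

[iterations, last_vl] = [6, 3]

register lanes = 256/32 = 8
N=43: ⌈43/8⌉ = 6 iters; last vl = 43 − 5×8 = 3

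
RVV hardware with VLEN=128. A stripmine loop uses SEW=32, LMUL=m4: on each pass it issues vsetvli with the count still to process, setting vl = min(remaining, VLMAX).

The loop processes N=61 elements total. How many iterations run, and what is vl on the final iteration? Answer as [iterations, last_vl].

VLMAX = VLEN×LMUL/SEW = 128×4/32 = 16
N=61: ⌈61/16⌉ = 4 iters; last vl = 61 − 3×16 = 13

[iterations, last_vl] = [4, 13]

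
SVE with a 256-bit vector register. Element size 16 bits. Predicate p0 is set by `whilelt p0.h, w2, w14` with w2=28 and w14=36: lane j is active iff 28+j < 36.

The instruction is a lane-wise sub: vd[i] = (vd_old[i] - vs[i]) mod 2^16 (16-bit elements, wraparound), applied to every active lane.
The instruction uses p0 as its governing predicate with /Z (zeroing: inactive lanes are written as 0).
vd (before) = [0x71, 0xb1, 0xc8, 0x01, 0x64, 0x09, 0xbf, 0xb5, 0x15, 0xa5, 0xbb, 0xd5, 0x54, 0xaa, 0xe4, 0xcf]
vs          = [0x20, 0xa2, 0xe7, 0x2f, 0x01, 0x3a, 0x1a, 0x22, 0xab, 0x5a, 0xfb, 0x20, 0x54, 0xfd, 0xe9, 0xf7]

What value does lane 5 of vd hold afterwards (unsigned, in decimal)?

register lanes = 256/16 = 16
whilelt: lane j active iff 28+j < 36 → j < 8 → 8 active
vd[0] sub(0x71,0x20) -> 0x51
vd[1] sub(0xb1,0xa2) -> 0x0f
vd[2] sub(0xc8,0xe7) -> 0xffe1
vd[3] sub(0x01,0x2f) -> 0xffd2
vd[4] sub(0x64,0x01) -> 0x63
vd[5] sub(0x09,0x3a) -> 0xffcf
vd[6] sub(0xbf,0x1a) -> 0xa5
vd[7] sub(0xb5,0x22) -> 0x93
vd[8] tail/zero -> 0x00
vd[9] tail/zero -> 0x00
vd[10] tail/zero -> 0x00
vd[11] tail/zero -> 0x00
vd[12] tail/zero -> 0x00
vd[13] tail/zero -> 0x00
vd[14] tail/zero -> 0x00
vd[15] tail/zero -> 0x00

vd[5] = 65487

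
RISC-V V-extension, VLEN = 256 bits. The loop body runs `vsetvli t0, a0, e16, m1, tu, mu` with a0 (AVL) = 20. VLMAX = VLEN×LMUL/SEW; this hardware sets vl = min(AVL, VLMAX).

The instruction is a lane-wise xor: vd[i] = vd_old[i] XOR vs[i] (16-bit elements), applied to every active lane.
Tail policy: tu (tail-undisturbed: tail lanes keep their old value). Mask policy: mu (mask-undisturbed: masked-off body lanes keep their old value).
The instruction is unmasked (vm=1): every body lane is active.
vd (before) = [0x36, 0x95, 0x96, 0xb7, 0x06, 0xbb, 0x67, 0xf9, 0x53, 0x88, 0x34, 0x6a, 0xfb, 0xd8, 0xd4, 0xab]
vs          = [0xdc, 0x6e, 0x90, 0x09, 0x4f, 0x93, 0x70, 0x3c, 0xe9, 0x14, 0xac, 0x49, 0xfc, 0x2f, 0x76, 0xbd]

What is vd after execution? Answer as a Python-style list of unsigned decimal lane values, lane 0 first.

vd = [234, 251, 6, 190, 73, 40, 23, 197, 186, 156, 152, 35, 7, 247, 162, 22]

lanes per group: 256·1/16 = 16
vl = min(AVL, VLMAX) = min(20, 16) = 16
  i=0: xor(0x36,0xdc) → 234
  i=1: xor(0x95,0x6e) → 251
  i=2: xor(0x96,0x90) → 6
  i=3: xor(0xb7,0x09) → 190
  i=4: xor(0x06,0x4f) → 73
  i=5: xor(0xbb,0x93) → 40
  i=6: xor(0x67,0x70) → 23
  i=7: xor(0xf9,0x3c) → 197
  i=8: xor(0x53,0xe9) → 186
  i=9: xor(0x88,0x14) → 156
  i=10: xor(0x34,0xac) → 152
  i=11: xor(0x6a,0x49) → 35
  i=12: xor(0xfb,0xfc) → 7
  i=13: xor(0xd8,0x2f) → 247
  i=14: xor(0xd4,0x76) → 162
  i=15: xor(0xab,0xbd) → 22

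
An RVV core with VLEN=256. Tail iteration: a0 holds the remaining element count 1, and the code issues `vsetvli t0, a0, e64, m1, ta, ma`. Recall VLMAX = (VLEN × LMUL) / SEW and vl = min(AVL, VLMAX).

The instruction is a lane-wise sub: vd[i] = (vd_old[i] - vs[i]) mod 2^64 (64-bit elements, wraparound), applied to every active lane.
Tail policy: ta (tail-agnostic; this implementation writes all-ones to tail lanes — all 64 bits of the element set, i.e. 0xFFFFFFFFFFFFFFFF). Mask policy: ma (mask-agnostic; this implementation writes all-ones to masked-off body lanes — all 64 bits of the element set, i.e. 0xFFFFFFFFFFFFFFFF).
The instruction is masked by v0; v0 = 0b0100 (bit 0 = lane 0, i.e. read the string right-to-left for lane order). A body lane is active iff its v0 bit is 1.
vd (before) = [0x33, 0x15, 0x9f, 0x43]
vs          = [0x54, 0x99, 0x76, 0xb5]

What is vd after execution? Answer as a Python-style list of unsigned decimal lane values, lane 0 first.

vd = [18446744073709551615, 18446744073709551615, 18446744073709551615, 18446744073709551615]

VLMAX = (256 × 1) / 64 = 4 lanes
vl ← min(1, 4) = 1
  i=0: mask-off/ones → 18446744073709551615
  i=1: tail/ones → 18446744073709551615
  i=2: tail/ones → 18446744073709551615
  i=3: tail/ones → 18446744073709551615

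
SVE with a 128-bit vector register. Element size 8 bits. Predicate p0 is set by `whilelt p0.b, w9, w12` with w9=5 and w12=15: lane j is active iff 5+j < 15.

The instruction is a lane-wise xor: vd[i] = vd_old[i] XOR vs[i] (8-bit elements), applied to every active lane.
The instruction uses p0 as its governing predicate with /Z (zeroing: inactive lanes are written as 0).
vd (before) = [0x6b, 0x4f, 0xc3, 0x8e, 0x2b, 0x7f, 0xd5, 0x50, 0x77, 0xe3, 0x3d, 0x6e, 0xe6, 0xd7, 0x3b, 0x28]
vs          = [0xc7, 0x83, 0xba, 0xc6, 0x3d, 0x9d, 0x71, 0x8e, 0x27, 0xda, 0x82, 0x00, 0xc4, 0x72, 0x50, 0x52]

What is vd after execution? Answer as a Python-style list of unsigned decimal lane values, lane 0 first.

register lanes = 128/8 = 16
whilelt: lane j active iff 5+j < 15 → j < 10 → 10 active
lane  0: xor(0x6b,0xc7) ⇒ 0xac
lane  1: xor(0x4f,0x83) ⇒ 0xcc
lane  2: xor(0xc3,0xba) ⇒ 0x79
lane  3: xor(0x8e,0xc6) ⇒ 0x48
lane  4: xor(0x2b,0x3d) ⇒ 0x16
lane  5: xor(0x7f,0x9d) ⇒ 0xe2
lane  6: xor(0xd5,0x71) ⇒ 0xa4
lane  7: xor(0x50,0x8e) ⇒ 0xde
lane  8: xor(0x77,0x27) ⇒ 0x50
lane  9: xor(0xe3,0xda) ⇒ 0x39
lane 10: tail/zero ⇒ 0x00
lane 11: tail/zero ⇒ 0x00
lane 12: tail/zero ⇒ 0x00
lane 13: tail/zero ⇒ 0x00
lane 14: tail/zero ⇒ 0x00
lane 15: tail/zero ⇒ 0x00

vd = [172, 204, 121, 72, 22, 226, 164, 222, 80, 57, 0, 0, 0, 0, 0, 0]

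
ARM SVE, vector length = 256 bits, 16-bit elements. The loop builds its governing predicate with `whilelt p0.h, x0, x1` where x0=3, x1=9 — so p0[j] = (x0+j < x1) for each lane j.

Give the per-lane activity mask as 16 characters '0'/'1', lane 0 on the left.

lane count: 256 div 16 = 16
p0[j] = (3+j < 9); true for j=0..5 → 6 lanes set
bits (lane 0 leftmost): 1111110000000000

predicate = 1111110000000000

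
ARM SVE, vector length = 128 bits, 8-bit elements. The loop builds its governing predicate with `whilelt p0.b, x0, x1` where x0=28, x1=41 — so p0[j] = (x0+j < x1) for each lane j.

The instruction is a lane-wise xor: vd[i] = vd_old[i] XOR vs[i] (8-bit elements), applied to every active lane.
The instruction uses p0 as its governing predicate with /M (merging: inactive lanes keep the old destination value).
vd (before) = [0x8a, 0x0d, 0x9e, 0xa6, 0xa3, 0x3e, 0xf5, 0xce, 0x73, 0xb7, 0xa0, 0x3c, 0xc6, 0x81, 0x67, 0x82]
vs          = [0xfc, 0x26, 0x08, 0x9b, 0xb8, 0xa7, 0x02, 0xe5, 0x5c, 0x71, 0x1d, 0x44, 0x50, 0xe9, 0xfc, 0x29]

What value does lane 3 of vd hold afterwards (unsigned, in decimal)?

lane count: 128 div 8 = 16
whilelt: lane j active iff 28+j < 41 → j < 13 → 13 active
lane  0: xor(0x8a,0xfc) ⇒ 0x76
lane  1: xor(0x0d,0x26) ⇒ 0x2b
lane  2: xor(0x9e,0x08) ⇒ 0x96
lane  3: xor(0xa6,0x9b) ⇒ 0x3d
lane  4: xor(0xa3,0xb8) ⇒ 0x1b
lane  5: xor(0x3e,0xa7) ⇒ 0x99
lane  6: xor(0xf5,0x02) ⇒ 0xf7
lane  7: xor(0xce,0xe5) ⇒ 0x2b
lane  8: xor(0x73,0x5c) ⇒ 0x2f
lane  9: xor(0xb7,0x71) ⇒ 0xc6
lane 10: xor(0xa0,0x1d) ⇒ 0xbd
lane 11: xor(0x3c,0x44) ⇒ 0x78
lane 12: xor(0xc6,0x50) ⇒ 0x96
lane 13: tail/keep ⇒ 0x81
lane 14: tail/keep ⇒ 0x67
lane 15: tail/keep ⇒ 0x82

vd[3] = 61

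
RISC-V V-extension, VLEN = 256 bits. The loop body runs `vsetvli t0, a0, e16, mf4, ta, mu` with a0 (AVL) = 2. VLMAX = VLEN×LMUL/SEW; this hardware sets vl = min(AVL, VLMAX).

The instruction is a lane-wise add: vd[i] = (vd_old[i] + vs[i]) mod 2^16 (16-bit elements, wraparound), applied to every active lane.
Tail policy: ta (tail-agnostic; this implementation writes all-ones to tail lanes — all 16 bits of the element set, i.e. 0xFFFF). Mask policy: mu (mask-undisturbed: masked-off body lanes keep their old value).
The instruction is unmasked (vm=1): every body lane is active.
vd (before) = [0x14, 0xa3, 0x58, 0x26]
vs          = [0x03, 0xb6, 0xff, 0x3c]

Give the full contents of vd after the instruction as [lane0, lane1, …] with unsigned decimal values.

lanes per group: 256·1/4/16 = 4
vl = min(AVL, VLMAX) = min(2, 4) = 2
vd[0] add(0x14,0x03) -> 0x17
vd[1] add(0xa3,0xb6) -> 0x159
vd[2] tail/ones -> 0xffff
vd[3] tail/ones -> 0xffff

vd = [23, 345, 65535, 65535]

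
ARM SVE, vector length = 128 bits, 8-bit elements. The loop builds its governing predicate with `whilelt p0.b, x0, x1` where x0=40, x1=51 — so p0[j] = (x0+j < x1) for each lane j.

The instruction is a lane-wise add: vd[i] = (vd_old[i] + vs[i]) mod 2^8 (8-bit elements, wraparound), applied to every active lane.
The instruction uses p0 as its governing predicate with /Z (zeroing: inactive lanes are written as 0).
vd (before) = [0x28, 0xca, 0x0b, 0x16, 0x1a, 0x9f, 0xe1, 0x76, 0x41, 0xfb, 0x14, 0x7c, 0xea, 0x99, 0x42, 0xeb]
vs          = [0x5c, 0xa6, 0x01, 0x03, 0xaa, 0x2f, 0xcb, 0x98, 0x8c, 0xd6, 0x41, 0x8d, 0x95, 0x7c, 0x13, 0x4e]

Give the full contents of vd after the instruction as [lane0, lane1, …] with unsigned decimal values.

128-bit reg / 8-bit elem → 16 lanes
whilelt: lane j active iff 40+j < 51 → j < 11 → 11 active
  i=0: add(0x28,0x5c) → 132
  i=1: add(0xca,0xa6) → 112
  i=2: add(0x0b,0x01) → 12
  i=3: add(0x16,0x03) → 25
  i=4: add(0x1a,0xaa) → 196
  i=5: add(0x9f,0x2f) → 206
  i=6: add(0xe1,0xcb) → 172
  i=7: add(0x76,0x98) → 14
  i=8: add(0x41,0x8c) → 205
  i=9: add(0xfb,0xd6) → 209
  i=10: add(0x14,0x41) → 85
  i=11: tail/zero → 0
  i=12: tail/zero → 0
  i=13: tail/zero → 0
  i=14: tail/zero → 0
  i=15: tail/zero → 0

vd = [132, 112, 12, 25, 196, 206, 172, 14, 205, 209, 85, 0, 0, 0, 0, 0]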